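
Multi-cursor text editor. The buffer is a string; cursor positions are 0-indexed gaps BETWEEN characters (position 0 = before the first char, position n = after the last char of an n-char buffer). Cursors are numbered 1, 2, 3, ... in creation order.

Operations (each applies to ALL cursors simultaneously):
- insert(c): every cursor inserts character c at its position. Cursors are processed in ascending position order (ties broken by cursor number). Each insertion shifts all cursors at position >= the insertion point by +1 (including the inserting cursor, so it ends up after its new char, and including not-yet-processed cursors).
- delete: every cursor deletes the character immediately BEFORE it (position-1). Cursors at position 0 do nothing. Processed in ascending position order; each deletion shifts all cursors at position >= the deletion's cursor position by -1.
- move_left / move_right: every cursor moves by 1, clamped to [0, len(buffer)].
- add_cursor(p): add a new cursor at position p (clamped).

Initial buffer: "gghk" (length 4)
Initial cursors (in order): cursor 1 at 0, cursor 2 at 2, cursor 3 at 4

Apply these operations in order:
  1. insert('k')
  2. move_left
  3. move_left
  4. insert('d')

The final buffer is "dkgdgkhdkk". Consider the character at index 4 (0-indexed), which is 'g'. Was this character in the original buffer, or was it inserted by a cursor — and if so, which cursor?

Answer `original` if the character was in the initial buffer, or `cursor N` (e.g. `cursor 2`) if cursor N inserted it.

Answer: original

Derivation:
After op 1 (insert('k')): buffer="kggkhkk" (len 7), cursors c1@1 c2@4 c3@7, authorship 1..2..3
After op 2 (move_left): buffer="kggkhkk" (len 7), cursors c1@0 c2@3 c3@6, authorship 1..2..3
After op 3 (move_left): buffer="kggkhkk" (len 7), cursors c1@0 c2@2 c3@5, authorship 1..2..3
After op 4 (insert('d')): buffer="dkgdgkhdkk" (len 10), cursors c1@1 c2@4 c3@8, authorship 11.2.2.3.3
Authorship (.=original, N=cursor N): 1 1 . 2 . 2 . 3 . 3
Index 4: author = original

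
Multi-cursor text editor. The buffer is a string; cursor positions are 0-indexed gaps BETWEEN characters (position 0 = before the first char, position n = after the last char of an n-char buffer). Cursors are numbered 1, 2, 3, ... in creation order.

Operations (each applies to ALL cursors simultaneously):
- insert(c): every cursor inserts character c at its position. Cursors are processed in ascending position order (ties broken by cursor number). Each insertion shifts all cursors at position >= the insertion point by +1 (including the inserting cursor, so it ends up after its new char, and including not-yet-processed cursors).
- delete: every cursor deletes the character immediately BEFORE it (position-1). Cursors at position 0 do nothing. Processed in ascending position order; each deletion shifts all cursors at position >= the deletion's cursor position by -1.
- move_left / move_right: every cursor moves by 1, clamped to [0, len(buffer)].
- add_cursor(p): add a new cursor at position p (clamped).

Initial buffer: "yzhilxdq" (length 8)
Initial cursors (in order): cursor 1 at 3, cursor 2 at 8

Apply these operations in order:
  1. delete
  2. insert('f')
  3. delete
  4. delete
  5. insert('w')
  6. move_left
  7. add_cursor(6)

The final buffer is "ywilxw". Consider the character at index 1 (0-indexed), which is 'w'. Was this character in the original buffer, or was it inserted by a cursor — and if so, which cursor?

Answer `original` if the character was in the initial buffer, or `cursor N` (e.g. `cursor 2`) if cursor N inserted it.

Answer: cursor 1

Derivation:
After op 1 (delete): buffer="yzilxd" (len 6), cursors c1@2 c2@6, authorship ......
After op 2 (insert('f')): buffer="yzfilxdf" (len 8), cursors c1@3 c2@8, authorship ..1....2
After op 3 (delete): buffer="yzilxd" (len 6), cursors c1@2 c2@6, authorship ......
After op 4 (delete): buffer="yilx" (len 4), cursors c1@1 c2@4, authorship ....
After op 5 (insert('w')): buffer="ywilxw" (len 6), cursors c1@2 c2@6, authorship .1...2
After op 6 (move_left): buffer="ywilxw" (len 6), cursors c1@1 c2@5, authorship .1...2
After op 7 (add_cursor(6)): buffer="ywilxw" (len 6), cursors c1@1 c2@5 c3@6, authorship .1...2
Authorship (.=original, N=cursor N): . 1 . . . 2
Index 1: author = 1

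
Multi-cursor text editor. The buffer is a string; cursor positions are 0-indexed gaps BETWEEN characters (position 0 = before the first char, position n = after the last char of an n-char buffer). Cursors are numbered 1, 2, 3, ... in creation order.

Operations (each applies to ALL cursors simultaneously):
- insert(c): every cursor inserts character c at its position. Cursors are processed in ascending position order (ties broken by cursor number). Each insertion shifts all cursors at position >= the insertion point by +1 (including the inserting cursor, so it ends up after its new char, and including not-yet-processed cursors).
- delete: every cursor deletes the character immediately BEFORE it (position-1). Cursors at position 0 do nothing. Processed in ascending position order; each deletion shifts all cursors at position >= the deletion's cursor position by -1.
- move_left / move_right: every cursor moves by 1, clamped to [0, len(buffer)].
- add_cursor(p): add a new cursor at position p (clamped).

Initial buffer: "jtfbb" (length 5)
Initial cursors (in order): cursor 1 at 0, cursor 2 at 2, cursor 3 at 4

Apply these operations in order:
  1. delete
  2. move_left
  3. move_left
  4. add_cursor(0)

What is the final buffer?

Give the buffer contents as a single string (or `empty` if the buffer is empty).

After op 1 (delete): buffer="jfb" (len 3), cursors c1@0 c2@1 c3@2, authorship ...
After op 2 (move_left): buffer="jfb" (len 3), cursors c1@0 c2@0 c3@1, authorship ...
After op 3 (move_left): buffer="jfb" (len 3), cursors c1@0 c2@0 c3@0, authorship ...
After op 4 (add_cursor(0)): buffer="jfb" (len 3), cursors c1@0 c2@0 c3@0 c4@0, authorship ...

Answer: jfb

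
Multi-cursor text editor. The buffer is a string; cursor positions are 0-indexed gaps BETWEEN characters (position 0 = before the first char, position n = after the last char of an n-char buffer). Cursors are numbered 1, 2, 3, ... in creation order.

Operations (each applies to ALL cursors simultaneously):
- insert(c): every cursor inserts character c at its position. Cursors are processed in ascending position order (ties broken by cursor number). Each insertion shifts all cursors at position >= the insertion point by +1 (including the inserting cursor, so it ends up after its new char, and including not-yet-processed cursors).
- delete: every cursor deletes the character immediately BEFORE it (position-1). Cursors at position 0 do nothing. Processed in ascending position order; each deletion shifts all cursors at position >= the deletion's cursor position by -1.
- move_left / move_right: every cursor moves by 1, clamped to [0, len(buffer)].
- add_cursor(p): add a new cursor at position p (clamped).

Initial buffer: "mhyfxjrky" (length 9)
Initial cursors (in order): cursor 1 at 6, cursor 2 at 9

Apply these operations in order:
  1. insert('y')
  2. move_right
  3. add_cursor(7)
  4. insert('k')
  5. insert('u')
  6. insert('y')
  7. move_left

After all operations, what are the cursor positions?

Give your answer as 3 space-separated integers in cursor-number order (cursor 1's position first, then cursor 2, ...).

Answer: 13 19 9

Derivation:
After op 1 (insert('y')): buffer="mhyfxjyrkyy" (len 11), cursors c1@7 c2@11, authorship ......1...2
After op 2 (move_right): buffer="mhyfxjyrkyy" (len 11), cursors c1@8 c2@11, authorship ......1...2
After op 3 (add_cursor(7)): buffer="mhyfxjyrkyy" (len 11), cursors c3@7 c1@8 c2@11, authorship ......1...2
After op 4 (insert('k')): buffer="mhyfxjykrkkyyk" (len 14), cursors c3@8 c1@10 c2@14, authorship ......13.1..22
After op 5 (insert('u')): buffer="mhyfxjykurkukyyku" (len 17), cursors c3@9 c1@12 c2@17, authorship ......133.11..222
After op 6 (insert('y')): buffer="mhyfxjykuyrkuykyykuy" (len 20), cursors c3@10 c1@14 c2@20, authorship ......1333.111..2222
After op 7 (move_left): buffer="mhyfxjykuyrkuykyykuy" (len 20), cursors c3@9 c1@13 c2@19, authorship ......1333.111..2222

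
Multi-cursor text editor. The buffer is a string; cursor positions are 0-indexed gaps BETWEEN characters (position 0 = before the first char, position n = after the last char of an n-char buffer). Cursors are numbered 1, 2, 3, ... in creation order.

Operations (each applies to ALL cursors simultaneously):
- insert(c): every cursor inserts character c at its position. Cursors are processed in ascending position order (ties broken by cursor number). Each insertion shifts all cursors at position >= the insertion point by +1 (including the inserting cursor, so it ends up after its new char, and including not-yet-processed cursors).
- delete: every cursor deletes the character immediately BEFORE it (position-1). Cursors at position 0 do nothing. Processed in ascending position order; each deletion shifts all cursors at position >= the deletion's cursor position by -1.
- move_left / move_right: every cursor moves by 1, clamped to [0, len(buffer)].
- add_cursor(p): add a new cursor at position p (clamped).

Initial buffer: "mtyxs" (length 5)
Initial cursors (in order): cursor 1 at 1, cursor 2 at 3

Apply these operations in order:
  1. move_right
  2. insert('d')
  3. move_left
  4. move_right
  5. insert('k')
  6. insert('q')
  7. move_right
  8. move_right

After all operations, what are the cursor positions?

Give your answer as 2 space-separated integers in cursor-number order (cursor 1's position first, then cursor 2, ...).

After op 1 (move_right): buffer="mtyxs" (len 5), cursors c1@2 c2@4, authorship .....
After op 2 (insert('d')): buffer="mtdyxds" (len 7), cursors c1@3 c2@6, authorship ..1..2.
After op 3 (move_left): buffer="mtdyxds" (len 7), cursors c1@2 c2@5, authorship ..1..2.
After op 4 (move_right): buffer="mtdyxds" (len 7), cursors c1@3 c2@6, authorship ..1..2.
After op 5 (insert('k')): buffer="mtdkyxdks" (len 9), cursors c1@4 c2@8, authorship ..11..22.
After op 6 (insert('q')): buffer="mtdkqyxdkqs" (len 11), cursors c1@5 c2@10, authorship ..111..222.
After op 7 (move_right): buffer="mtdkqyxdkqs" (len 11), cursors c1@6 c2@11, authorship ..111..222.
After op 8 (move_right): buffer="mtdkqyxdkqs" (len 11), cursors c1@7 c2@11, authorship ..111..222.

Answer: 7 11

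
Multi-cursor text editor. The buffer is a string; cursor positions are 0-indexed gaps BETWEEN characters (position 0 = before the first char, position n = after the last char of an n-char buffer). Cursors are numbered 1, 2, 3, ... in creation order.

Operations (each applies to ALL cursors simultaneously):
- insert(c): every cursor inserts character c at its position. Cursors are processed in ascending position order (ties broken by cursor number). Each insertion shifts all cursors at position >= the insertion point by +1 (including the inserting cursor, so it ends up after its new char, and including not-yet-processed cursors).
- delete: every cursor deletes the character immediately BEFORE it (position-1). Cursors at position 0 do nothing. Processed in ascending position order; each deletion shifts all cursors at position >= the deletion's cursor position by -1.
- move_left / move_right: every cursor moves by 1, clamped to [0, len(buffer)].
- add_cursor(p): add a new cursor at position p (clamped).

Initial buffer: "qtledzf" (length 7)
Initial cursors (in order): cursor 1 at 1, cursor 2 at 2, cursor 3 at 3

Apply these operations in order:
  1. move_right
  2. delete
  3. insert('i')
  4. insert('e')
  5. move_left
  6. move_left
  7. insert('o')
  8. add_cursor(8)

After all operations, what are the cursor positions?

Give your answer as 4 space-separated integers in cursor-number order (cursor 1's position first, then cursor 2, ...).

After op 1 (move_right): buffer="qtledzf" (len 7), cursors c1@2 c2@3 c3@4, authorship .......
After op 2 (delete): buffer="qdzf" (len 4), cursors c1@1 c2@1 c3@1, authorship ....
After op 3 (insert('i')): buffer="qiiidzf" (len 7), cursors c1@4 c2@4 c3@4, authorship .123...
After op 4 (insert('e')): buffer="qiiieeedzf" (len 10), cursors c1@7 c2@7 c3@7, authorship .123123...
After op 5 (move_left): buffer="qiiieeedzf" (len 10), cursors c1@6 c2@6 c3@6, authorship .123123...
After op 6 (move_left): buffer="qiiieeedzf" (len 10), cursors c1@5 c2@5 c3@5, authorship .123123...
After op 7 (insert('o')): buffer="qiiieoooeedzf" (len 13), cursors c1@8 c2@8 c3@8, authorship .123112323...
After op 8 (add_cursor(8)): buffer="qiiieoooeedzf" (len 13), cursors c1@8 c2@8 c3@8 c4@8, authorship .123112323...

Answer: 8 8 8 8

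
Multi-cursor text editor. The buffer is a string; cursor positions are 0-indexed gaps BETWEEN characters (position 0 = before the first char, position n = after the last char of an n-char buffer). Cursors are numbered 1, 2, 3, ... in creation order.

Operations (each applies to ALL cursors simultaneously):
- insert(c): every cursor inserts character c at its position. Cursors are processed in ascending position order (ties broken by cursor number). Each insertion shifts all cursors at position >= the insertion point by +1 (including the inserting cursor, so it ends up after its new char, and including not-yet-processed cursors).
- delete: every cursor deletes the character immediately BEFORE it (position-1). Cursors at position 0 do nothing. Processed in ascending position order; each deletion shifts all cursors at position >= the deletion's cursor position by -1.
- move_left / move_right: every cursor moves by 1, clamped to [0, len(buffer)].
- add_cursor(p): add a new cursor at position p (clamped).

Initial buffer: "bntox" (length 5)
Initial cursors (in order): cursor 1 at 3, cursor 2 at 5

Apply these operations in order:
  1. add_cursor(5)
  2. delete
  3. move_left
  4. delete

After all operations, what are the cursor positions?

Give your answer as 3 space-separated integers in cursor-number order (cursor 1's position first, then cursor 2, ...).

After op 1 (add_cursor(5)): buffer="bntox" (len 5), cursors c1@3 c2@5 c3@5, authorship .....
After op 2 (delete): buffer="bn" (len 2), cursors c1@2 c2@2 c3@2, authorship ..
After op 3 (move_left): buffer="bn" (len 2), cursors c1@1 c2@1 c3@1, authorship ..
After op 4 (delete): buffer="n" (len 1), cursors c1@0 c2@0 c3@0, authorship .

Answer: 0 0 0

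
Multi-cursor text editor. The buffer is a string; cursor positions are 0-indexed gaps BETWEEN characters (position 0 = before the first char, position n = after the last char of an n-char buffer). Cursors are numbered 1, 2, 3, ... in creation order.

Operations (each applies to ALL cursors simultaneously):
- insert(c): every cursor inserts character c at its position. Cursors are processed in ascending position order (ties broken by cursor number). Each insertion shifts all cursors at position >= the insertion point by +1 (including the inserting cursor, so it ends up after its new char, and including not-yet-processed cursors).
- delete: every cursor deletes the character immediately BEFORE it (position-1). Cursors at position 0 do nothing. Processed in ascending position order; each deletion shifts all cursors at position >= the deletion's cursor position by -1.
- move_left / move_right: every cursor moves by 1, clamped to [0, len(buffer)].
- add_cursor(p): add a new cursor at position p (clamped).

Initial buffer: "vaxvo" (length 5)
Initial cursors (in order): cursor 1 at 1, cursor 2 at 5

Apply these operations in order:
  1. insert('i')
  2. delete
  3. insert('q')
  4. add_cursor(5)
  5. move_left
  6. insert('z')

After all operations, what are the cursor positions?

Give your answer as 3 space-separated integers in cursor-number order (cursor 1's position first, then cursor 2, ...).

After op 1 (insert('i')): buffer="viaxvoi" (len 7), cursors c1@2 c2@7, authorship .1....2
After op 2 (delete): buffer="vaxvo" (len 5), cursors c1@1 c2@5, authorship .....
After op 3 (insert('q')): buffer="vqaxvoq" (len 7), cursors c1@2 c2@7, authorship .1....2
After op 4 (add_cursor(5)): buffer="vqaxvoq" (len 7), cursors c1@2 c3@5 c2@7, authorship .1....2
After op 5 (move_left): buffer="vqaxvoq" (len 7), cursors c1@1 c3@4 c2@6, authorship .1....2
After op 6 (insert('z')): buffer="vzqaxzvozq" (len 10), cursors c1@2 c3@6 c2@9, authorship .11..3..22

Answer: 2 9 6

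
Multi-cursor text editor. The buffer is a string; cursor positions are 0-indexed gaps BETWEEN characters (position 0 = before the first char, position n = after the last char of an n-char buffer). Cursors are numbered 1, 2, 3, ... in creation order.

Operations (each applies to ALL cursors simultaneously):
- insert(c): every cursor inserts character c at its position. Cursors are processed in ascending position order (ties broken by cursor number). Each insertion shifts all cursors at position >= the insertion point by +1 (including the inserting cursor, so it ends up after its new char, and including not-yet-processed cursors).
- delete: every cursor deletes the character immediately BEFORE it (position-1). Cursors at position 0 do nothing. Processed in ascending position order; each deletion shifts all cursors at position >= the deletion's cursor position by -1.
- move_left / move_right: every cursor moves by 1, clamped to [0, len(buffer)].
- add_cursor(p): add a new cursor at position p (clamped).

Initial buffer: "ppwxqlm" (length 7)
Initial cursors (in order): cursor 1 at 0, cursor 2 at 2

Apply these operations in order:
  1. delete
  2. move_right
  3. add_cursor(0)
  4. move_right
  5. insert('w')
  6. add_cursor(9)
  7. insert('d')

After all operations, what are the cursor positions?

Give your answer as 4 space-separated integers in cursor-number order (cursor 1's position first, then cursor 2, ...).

After op 1 (delete): buffer="pwxqlm" (len 6), cursors c1@0 c2@1, authorship ......
After op 2 (move_right): buffer="pwxqlm" (len 6), cursors c1@1 c2@2, authorship ......
After op 3 (add_cursor(0)): buffer="pwxqlm" (len 6), cursors c3@0 c1@1 c2@2, authorship ......
After op 4 (move_right): buffer="pwxqlm" (len 6), cursors c3@1 c1@2 c2@3, authorship ......
After op 5 (insert('w')): buffer="pwwwxwqlm" (len 9), cursors c3@2 c1@4 c2@6, authorship .3.1.2...
After op 6 (add_cursor(9)): buffer="pwwwxwqlm" (len 9), cursors c3@2 c1@4 c2@6 c4@9, authorship .3.1.2...
After op 7 (insert('d')): buffer="pwdwwdxwdqlmd" (len 13), cursors c3@3 c1@6 c2@9 c4@13, authorship .33.11.22...4

Answer: 6 9 3 13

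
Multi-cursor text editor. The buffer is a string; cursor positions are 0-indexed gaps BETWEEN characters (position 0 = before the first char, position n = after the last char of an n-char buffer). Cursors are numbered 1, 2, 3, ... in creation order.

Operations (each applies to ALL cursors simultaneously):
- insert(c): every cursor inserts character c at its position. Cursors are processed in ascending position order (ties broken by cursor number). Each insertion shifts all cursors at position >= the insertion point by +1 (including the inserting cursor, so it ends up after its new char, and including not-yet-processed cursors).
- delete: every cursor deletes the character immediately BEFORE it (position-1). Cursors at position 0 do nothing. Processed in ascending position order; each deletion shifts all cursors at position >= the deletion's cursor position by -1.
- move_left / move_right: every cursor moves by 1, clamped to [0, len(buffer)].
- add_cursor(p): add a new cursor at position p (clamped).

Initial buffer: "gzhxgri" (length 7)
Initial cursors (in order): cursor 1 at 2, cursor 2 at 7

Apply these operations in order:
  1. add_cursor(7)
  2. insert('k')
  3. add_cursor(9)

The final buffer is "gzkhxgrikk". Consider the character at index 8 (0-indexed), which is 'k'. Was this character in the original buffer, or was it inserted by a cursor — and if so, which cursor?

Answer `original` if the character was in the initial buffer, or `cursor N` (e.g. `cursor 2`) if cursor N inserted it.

Answer: cursor 2

Derivation:
After op 1 (add_cursor(7)): buffer="gzhxgri" (len 7), cursors c1@2 c2@7 c3@7, authorship .......
After op 2 (insert('k')): buffer="gzkhxgrikk" (len 10), cursors c1@3 c2@10 c3@10, authorship ..1.....23
After op 3 (add_cursor(9)): buffer="gzkhxgrikk" (len 10), cursors c1@3 c4@9 c2@10 c3@10, authorship ..1.....23
Authorship (.=original, N=cursor N): . . 1 . . . . . 2 3
Index 8: author = 2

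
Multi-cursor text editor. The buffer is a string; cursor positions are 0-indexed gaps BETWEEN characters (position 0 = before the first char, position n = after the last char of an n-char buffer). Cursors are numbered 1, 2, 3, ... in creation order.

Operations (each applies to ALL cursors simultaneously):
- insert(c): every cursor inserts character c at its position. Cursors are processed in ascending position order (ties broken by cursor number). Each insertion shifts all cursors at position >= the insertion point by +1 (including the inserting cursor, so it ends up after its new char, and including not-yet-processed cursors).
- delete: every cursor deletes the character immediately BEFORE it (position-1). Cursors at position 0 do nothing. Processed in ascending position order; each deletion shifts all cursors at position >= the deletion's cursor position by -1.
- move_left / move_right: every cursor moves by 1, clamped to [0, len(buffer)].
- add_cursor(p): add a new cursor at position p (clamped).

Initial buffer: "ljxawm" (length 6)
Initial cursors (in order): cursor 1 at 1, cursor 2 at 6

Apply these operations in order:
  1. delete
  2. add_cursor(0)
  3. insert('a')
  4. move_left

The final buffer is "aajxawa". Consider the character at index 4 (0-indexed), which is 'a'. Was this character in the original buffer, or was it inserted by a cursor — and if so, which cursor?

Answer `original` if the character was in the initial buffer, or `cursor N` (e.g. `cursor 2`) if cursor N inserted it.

After op 1 (delete): buffer="jxaw" (len 4), cursors c1@0 c2@4, authorship ....
After op 2 (add_cursor(0)): buffer="jxaw" (len 4), cursors c1@0 c3@0 c2@4, authorship ....
After op 3 (insert('a')): buffer="aajxawa" (len 7), cursors c1@2 c3@2 c2@7, authorship 13....2
After op 4 (move_left): buffer="aajxawa" (len 7), cursors c1@1 c3@1 c2@6, authorship 13....2
Authorship (.=original, N=cursor N): 1 3 . . . . 2
Index 4: author = original

Answer: original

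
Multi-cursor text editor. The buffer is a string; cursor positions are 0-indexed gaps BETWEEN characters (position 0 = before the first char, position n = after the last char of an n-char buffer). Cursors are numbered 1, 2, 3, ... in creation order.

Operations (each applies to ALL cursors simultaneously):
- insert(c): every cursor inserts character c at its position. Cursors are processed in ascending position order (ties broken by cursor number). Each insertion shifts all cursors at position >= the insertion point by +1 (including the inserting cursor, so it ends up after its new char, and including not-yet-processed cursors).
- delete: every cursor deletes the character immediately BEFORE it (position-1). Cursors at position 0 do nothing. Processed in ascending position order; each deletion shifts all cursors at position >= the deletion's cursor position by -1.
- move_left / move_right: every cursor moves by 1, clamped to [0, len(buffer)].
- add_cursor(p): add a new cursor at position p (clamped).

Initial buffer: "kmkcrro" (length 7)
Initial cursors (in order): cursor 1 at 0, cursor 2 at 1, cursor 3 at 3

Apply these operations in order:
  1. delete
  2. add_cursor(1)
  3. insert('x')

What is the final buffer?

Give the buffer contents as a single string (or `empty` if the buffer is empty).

Answer: xxmxxcrro

Derivation:
After op 1 (delete): buffer="mcrro" (len 5), cursors c1@0 c2@0 c3@1, authorship .....
After op 2 (add_cursor(1)): buffer="mcrro" (len 5), cursors c1@0 c2@0 c3@1 c4@1, authorship .....
After op 3 (insert('x')): buffer="xxmxxcrro" (len 9), cursors c1@2 c2@2 c3@5 c4@5, authorship 12.34....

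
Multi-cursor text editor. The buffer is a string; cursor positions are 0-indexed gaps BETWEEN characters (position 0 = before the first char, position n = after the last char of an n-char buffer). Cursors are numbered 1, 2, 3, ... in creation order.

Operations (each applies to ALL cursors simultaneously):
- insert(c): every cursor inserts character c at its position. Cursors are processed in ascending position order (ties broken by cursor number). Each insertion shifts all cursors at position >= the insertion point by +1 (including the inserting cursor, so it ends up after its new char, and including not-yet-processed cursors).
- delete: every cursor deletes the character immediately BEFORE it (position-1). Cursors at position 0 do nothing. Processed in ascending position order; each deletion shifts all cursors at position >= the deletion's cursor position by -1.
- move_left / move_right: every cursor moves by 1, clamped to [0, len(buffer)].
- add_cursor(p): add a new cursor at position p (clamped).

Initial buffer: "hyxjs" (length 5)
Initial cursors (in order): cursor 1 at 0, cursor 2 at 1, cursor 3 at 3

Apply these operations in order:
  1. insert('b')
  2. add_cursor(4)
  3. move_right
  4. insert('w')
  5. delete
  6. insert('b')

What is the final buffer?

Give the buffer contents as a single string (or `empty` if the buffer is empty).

After op 1 (insert('b')): buffer="bhbyxbjs" (len 8), cursors c1@1 c2@3 c3@6, authorship 1.2..3..
After op 2 (add_cursor(4)): buffer="bhbyxbjs" (len 8), cursors c1@1 c2@3 c4@4 c3@6, authorship 1.2..3..
After op 3 (move_right): buffer="bhbyxbjs" (len 8), cursors c1@2 c2@4 c4@5 c3@7, authorship 1.2..3..
After op 4 (insert('w')): buffer="bhwbywxwbjws" (len 12), cursors c1@3 c2@6 c4@8 c3@11, authorship 1.12.2.43.3.
After op 5 (delete): buffer="bhbyxbjs" (len 8), cursors c1@2 c2@4 c4@5 c3@7, authorship 1.2..3..
After op 6 (insert('b')): buffer="bhbbybxbbjbs" (len 12), cursors c1@3 c2@6 c4@8 c3@11, authorship 1.12.2.43.3.

Answer: bhbbybxbbjbs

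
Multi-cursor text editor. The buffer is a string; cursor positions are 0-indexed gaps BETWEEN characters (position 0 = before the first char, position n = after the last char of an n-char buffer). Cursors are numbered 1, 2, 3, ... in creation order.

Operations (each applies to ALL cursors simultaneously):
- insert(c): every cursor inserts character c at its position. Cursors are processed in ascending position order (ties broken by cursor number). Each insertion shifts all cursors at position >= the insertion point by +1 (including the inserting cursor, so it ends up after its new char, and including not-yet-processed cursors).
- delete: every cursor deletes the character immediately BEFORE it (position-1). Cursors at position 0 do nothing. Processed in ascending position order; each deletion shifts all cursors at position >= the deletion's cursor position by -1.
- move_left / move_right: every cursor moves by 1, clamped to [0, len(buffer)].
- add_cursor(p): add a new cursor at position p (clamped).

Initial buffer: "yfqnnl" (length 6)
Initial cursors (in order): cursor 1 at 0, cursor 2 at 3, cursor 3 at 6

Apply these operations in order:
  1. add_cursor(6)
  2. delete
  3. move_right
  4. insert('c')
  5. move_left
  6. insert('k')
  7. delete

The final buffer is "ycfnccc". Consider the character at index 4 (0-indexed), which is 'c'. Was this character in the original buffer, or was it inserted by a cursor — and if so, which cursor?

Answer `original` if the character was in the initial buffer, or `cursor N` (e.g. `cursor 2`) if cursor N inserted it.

Answer: cursor 2

Derivation:
After op 1 (add_cursor(6)): buffer="yfqnnl" (len 6), cursors c1@0 c2@3 c3@6 c4@6, authorship ......
After op 2 (delete): buffer="yfn" (len 3), cursors c1@0 c2@2 c3@3 c4@3, authorship ...
After op 3 (move_right): buffer="yfn" (len 3), cursors c1@1 c2@3 c3@3 c4@3, authorship ...
After op 4 (insert('c')): buffer="ycfnccc" (len 7), cursors c1@2 c2@7 c3@7 c4@7, authorship .1..234
After op 5 (move_left): buffer="ycfnccc" (len 7), cursors c1@1 c2@6 c3@6 c4@6, authorship .1..234
After op 6 (insert('k')): buffer="ykcfncckkkc" (len 11), cursors c1@2 c2@10 c3@10 c4@10, authorship .11..232344
After op 7 (delete): buffer="ycfnccc" (len 7), cursors c1@1 c2@6 c3@6 c4@6, authorship .1..234
Authorship (.=original, N=cursor N): . 1 . . 2 3 4
Index 4: author = 2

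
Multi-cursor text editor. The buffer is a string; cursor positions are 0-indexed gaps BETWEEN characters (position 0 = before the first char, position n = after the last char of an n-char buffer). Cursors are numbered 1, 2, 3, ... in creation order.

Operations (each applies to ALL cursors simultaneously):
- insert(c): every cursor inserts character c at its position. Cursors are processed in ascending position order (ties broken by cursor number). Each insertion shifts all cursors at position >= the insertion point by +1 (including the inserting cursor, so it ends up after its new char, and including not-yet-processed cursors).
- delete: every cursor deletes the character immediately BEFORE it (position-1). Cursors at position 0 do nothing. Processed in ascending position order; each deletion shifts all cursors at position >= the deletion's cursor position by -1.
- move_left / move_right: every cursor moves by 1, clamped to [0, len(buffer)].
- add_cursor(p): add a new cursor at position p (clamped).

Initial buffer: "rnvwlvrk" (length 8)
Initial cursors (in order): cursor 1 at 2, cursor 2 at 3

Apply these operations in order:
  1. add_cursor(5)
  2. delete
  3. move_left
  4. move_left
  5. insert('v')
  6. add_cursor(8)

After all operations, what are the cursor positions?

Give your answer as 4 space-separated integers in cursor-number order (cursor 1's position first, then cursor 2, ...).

Answer: 3 3 3 8

Derivation:
After op 1 (add_cursor(5)): buffer="rnvwlvrk" (len 8), cursors c1@2 c2@3 c3@5, authorship ........
After op 2 (delete): buffer="rwvrk" (len 5), cursors c1@1 c2@1 c3@2, authorship .....
After op 3 (move_left): buffer="rwvrk" (len 5), cursors c1@0 c2@0 c3@1, authorship .....
After op 4 (move_left): buffer="rwvrk" (len 5), cursors c1@0 c2@0 c3@0, authorship .....
After op 5 (insert('v')): buffer="vvvrwvrk" (len 8), cursors c1@3 c2@3 c3@3, authorship 123.....
After op 6 (add_cursor(8)): buffer="vvvrwvrk" (len 8), cursors c1@3 c2@3 c3@3 c4@8, authorship 123.....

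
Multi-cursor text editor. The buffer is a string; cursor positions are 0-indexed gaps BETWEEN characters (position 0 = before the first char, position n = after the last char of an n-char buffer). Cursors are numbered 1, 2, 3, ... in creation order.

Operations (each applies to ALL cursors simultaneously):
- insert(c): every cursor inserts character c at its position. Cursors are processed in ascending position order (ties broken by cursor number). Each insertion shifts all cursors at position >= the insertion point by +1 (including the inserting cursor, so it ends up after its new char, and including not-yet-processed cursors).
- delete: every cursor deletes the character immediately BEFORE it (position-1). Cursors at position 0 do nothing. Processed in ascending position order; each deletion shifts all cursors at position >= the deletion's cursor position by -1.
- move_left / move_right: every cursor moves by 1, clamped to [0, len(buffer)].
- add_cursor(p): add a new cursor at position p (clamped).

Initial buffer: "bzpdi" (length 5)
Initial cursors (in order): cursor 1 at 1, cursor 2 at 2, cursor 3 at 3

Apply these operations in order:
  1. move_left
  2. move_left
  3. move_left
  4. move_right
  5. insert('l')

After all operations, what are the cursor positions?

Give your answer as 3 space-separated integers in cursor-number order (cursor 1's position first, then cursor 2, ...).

Answer: 4 4 4

Derivation:
After op 1 (move_left): buffer="bzpdi" (len 5), cursors c1@0 c2@1 c3@2, authorship .....
After op 2 (move_left): buffer="bzpdi" (len 5), cursors c1@0 c2@0 c3@1, authorship .....
After op 3 (move_left): buffer="bzpdi" (len 5), cursors c1@0 c2@0 c3@0, authorship .....
After op 4 (move_right): buffer="bzpdi" (len 5), cursors c1@1 c2@1 c3@1, authorship .....
After op 5 (insert('l')): buffer="blllzpdi" (len 8), cursors c1@4 c2@4 c3@4, authorship .123....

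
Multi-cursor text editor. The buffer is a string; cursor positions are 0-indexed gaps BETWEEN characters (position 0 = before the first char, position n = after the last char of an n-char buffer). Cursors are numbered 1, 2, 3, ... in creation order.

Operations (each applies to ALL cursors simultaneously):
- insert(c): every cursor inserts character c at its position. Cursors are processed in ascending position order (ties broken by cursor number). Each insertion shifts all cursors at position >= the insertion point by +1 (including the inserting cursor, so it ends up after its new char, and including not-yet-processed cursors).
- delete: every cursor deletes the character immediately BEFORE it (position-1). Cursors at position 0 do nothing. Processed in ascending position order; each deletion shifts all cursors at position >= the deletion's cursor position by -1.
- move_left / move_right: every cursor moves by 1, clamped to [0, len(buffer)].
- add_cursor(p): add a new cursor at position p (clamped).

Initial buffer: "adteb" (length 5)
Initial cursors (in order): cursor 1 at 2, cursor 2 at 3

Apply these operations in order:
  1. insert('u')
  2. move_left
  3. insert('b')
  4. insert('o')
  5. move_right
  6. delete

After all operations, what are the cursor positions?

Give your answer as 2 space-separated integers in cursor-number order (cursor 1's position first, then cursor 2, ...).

Answer: 4 7

Derivation:
After op 1 (insert('u')): buffer="adutueb" (len 7), cursors c1@3 c2@5, authorship ..1.2..
After op 2 (move_left): buffer="adutueb" (len 7), cursors c1@2 c2@4, authorship ..1.2..
After op 3 (insert('b')): buffer="adbutbueb" (len 9), cursors c1@3 c2@6, authorship ..11.22..
After op 4 (insert('o')): buffer="adboutboueb" (len 11), cursors c1@4 c2@8, authorship ..111.222..
After op 5 (move_right): buffer="adboutboueb" (len 11), cursors c1@5 c2@9, authorship ..111.222..
After op 6 (delete): buffer="adbotboeb" (len 9), cursors c1@4 c2@7, authorship ..11.22..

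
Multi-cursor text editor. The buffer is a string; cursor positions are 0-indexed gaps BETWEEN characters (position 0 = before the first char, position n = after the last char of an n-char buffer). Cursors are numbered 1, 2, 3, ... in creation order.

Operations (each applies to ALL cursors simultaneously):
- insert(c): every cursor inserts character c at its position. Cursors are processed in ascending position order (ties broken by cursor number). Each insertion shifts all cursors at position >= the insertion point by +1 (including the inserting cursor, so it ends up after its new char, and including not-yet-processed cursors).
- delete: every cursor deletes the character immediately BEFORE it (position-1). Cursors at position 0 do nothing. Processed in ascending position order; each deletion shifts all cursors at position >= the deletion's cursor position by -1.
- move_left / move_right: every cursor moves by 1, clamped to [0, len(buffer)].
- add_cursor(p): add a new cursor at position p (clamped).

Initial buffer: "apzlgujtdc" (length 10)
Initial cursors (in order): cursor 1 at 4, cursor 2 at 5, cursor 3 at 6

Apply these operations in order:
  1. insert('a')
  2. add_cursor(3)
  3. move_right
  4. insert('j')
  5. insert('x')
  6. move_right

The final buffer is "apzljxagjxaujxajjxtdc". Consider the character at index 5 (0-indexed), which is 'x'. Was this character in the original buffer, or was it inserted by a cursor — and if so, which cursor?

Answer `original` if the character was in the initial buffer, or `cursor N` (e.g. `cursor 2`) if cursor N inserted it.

After op 1 (insert('a')): buffer="apzlagauajtdc" (len 13), cursors c1@5 c2@7 c3@9, authorship ....1.2.3....
After op 2 (add_cursor(3)): buffer="apzlagauajtdc" (len 13), cursors c4@3 c1@5 c2@7 c3@9, authorship ....1.2.3....
After op 3 (move_right): buffer="apzlagauajtdc" (len 13), cursors c4@4 c1@6 c2@8 c3@10, authorship ....1.2.3....
After op 4 (insert('j')): buffer="apzljagjaujajjtdc" (len 17), cursors c4@5 c1@8 c2@11 c3@14, authorship ....41.12.23.3...
After op 5 (insert('x')): buffer="apzljxagjxaujxajjxtdc" (len 21), cursors c4@6 c1@10 c2@14 c3@18, authorship ....441.112.223.33...
After op 6 (move_right): buffer="apzljxagjxaujxajjxtdc" (len 21), cursors c4@7 c1@11 c2@15 c3@19, authorship ....441.112.223.33...
Authorship (.=original, N=cursor N): . . . . 4 4 1 . 1 1 2 . 2 2 3 . 3 3 . . .
Index 5: author = 4

Answer: cursor 4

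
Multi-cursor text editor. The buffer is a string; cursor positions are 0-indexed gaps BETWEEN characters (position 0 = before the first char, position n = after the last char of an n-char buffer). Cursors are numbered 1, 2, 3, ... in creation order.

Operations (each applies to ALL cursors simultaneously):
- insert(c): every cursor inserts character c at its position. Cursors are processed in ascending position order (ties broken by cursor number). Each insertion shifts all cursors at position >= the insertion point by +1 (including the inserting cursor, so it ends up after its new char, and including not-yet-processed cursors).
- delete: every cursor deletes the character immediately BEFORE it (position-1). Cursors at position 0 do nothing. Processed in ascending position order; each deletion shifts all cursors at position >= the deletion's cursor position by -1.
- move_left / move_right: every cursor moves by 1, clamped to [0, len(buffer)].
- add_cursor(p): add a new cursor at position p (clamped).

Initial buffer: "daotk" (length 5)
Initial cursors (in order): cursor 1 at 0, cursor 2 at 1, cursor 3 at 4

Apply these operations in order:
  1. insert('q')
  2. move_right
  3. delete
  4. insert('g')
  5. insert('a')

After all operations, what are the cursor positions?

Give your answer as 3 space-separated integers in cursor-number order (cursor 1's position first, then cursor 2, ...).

Answer: 3 6 11

Derivation:
After op 1 (insert('q')): buffer="qdqaotqk" (len 8), cursors c1@1 c2@3 c3@7, authorship 1.2...3.
After op 2 (move_right): buffer="qdqaotqk" (len 8), cursors c1@2 c2@4 c3@8, authorship 1.2...3.
After op 3 (delete): buffer="qqotq" (len 5), cursors c1@1 c2@2 c3@5, authorship 12..3
After op 4 (insert('g')): buffer="qgqgotqg" (len 8), cursors c1@2 c2@4 c3@8, authorship 1122..33
After op 5 (insert('a')): buffer="qgaqgaotqga" (len 11), cursors c1@3 c2@6 c3@11, authorship 111222..333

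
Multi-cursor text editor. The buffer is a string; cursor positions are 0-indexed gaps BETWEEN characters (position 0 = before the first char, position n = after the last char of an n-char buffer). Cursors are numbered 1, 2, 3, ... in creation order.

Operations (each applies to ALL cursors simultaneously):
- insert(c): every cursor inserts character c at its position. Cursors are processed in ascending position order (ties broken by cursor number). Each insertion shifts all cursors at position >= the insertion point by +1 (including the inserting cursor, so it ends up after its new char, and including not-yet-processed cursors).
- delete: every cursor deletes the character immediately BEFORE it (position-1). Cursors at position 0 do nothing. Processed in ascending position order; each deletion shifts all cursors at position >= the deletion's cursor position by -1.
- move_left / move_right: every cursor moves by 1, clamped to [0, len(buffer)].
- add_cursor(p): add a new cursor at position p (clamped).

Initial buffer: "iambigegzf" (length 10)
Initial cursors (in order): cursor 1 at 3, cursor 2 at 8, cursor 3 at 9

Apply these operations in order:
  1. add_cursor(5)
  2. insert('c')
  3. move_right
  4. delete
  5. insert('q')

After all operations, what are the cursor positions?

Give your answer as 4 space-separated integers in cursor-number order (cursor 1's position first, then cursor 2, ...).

After op 1 (add_cursor(5)): buffer="iambigegzf" (len 10), cursors c1@3 c4@5 c2@8 c3@9, authorship ..........
After op 2 (insert('c')): buffer="iamcbicgegczcf" (len 14), cursors c1@4 c4@7 c2@11 c3@13, authorship ...1..4...2.3.
After op 3 (move_right): buffer="iamcbicgegczcf" (len 14), cursors c1@5 c4@8 c2@12 c3@14, authorship ...1..4...2.3.
After op 4 (delete): buffer="iamcicegcc" (len 10), cursors c1@4 c4@6 c2@9 c3@10, authorship ...1.4..23
After op 5 (insert('q')): buffer="iamcqicqegcqcq" (len 14), cursors c1@5 c4@8 c2@12 c3@14, authorship ...11.44..2233

Answer: 5 12 14 8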